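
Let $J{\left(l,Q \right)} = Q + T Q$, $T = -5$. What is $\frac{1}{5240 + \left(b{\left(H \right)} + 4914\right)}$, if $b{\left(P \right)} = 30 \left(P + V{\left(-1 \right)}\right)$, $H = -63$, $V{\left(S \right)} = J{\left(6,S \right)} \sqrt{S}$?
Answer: $\frac{1033}{8538512} - \frac{15 i}{8538512} \approx 0.00012098 - 1.7567 \cdot 10^{-6} i$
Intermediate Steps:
$J{\left(l,Q \right)} = - 4 Q$ ($J{\left(l,Q \right)} = Q - 5 Q = - 4 Q$)
$V{\left(S \right)} = - 4 S^{\frac{3}{2}}$ ($V{\left(S \right)} = - 4 S \sqrt{S} = - 4 S^{\frac{3}{2}}$)
$b{\left(P \right)} = 30 P + 120 i$ ($b{\left(P \right)} = 30 \left(P - 4 \left(-1\right)^{\frac{3}{2}}\right) = 30 \left(P - 4 \left(- i\right)\right) = 30 \left(P + 4 i\right) = 30 P + 120 i$)
$\frac{1}{5240 + \left(b{\left(H \right)} + 4914\right)} = \frac{1}{5240 + \left(\left(30 \left(-63\right) + 120 i\right) + 4914\right)} = \frac{1}{5240 + \left(\left(-1890 + 120 i\right) + 4914\right)} = \frac{1}{5240 + \left(3024 + 120 i\right)} = \frac{1}{8264 + 120 i} = \frac{8264 - 120 i}{68308096}$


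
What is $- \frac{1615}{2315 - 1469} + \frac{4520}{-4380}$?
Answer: $- \frac{181627}{61758} \approx -2.9409$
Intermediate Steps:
$- \frac{1615}{2315 - 1469} + \frac{4520}{-4380} = - \frac{1615}{846} + 4520 \left(- \frac{1}{4380}\right) = \left(-1615\right) \frac{1}{846} - \frac{226}{219} = - \frac{1615}{846} - \frac{226}{219} = - \frac{181627}{61758}$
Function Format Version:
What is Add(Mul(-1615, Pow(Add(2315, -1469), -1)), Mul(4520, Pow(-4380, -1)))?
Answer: Rational(-181627, 61758) ≈ -2.9409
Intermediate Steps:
Add(Mul(-1615, Pow(Add(2315, -1469), -1)), Mul(4520, Pow(-4380, -1))) = Add(Mul(-1615, Pow(846, -1)), Mul(4520, Rational(-1, 4380))) = Add(Mul(-1615, Rational(1, 846)), Rational(-226, 219)) = Add(Rational(-1615, 846), Rational(-226, 219)) = Rational(-181627, 61758)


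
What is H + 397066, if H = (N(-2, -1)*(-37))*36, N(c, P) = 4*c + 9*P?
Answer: 419710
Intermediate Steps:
H = 22644 (H = ((4*(-2) + 9*(-1))*(-37))*36 = ((-8 - 9)*(-37))*36 = -17*(-37)*36 = 629*36 = 22644)
H + 397066 = 22644 + 397066 = 419710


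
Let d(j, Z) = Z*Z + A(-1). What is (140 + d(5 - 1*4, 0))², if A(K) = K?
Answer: 19321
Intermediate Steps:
d(j, Z) = -1 + Z² (d(j, Z) = Z*Z - 1 = Z² - 1 = -1 + Z²)
(140 + d(5 - 1*4, 0))² = (140 + (-1 + 0²))² = (140 + (-1 + 0))² = (140 - 1)² = 139² = 19321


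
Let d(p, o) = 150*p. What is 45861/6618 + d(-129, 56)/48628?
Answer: 87586267/13409171 ≈ 6.5318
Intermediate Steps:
45861/6618 + d(-129, 56)/48628 = 45861/6618 + (150*(-129))/48628 = 45861*(1/6618) - 19350*1/48628 = 15287/2206 - 9675/24314 = 87586267/13409171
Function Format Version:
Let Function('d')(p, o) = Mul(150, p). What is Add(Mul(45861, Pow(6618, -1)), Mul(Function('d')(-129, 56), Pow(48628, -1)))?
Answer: Rational(87586267, 13409171) ≈ 6.5318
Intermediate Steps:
Add(Mul(45861, Pow(6618, -1)), Mul(Function('d')(-129, 56), Pow(48628, -1))) = Add(Mul(45861, Pow(6618, -1)), Mul(Mul(150, -129), Pow(48628, -1))) = Add(Mul(45861, Rational(1, 6618)), Mul(-19350, Rational(1, 48628))) = Add(Rational(15287, 2206), Rational(-9675, 24314)) = Rational(87586267, 13409171)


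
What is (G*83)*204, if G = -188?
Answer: -3183216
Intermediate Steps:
(G*83)*204 = -188*83*204 = -15604*204 = -3183216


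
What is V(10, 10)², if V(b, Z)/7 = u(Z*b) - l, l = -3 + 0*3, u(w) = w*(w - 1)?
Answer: 4805401041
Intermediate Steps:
u(w) = w*(-1 + w)
l = -3 (l = -3 + 0 = -3)
V(b, Z) = 21 + 7*Z*b*(-1 + Z*b) (V(b, Z) = 7*((Z*b)*(-1 + Z*b) - 1*(-3)) = 7*(Z*b*(-1 + Z*b) + 3) = 7*(3 + Z*b*(-1 + Z*b)) = 21 + 7*Z*b*(-1 + Z*b))
V(10, 10)² = (21 + 7*10*10*(-1 + 10*10))² = (21 + 7*10*10*(-1 + 100))² = (21 + 7*10*10*99)² = (21 + 69300)² = 69321² = 4805401041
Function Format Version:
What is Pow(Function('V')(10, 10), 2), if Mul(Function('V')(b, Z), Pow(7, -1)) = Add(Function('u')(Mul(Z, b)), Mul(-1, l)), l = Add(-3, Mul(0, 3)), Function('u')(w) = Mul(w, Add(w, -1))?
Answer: 4805401041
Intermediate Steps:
Function('u')(w) = Mul(w, Add(-1, w))
l = -3 (l = Add(-3, 0) = -3)
Function('V')(b, Z) = Add(21, Mul(7, Z, b, Add(-1, Mul(Z, b)))) (Function('V')(b, Z) = Mul(7, Add(Mul(Mul(Z, b), Add(-1, Mul(Z, b))), Mul(-1, -3))) = Mul(7, Add(Mul(Z, b, Add(-1, Mul(Z, b))), 3)) = Mul(7, Add(3, Mul(Z, b, Add(-1, Mul(Z, b))))) = Add(21, Mul(7, Z, b, Add(-1, Mul(Z, b)))))
Pow(Function('V')(10, 10), 2) = Pow(Add(21, Mul(7, 10, 10, Add(-1, Mul(10, 10)))), 2) = Pow(Add(21, Mul(7, 10, 10, Add(-1, 100))), 2) = Pow(Add(21, Mul(7, 10, 10, 99)), 2) = Pow(Add(21, 69300), 2) = Pow(69321, 2) = 4805401041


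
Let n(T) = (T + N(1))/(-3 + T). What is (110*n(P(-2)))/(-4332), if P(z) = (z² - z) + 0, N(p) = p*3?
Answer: -55/722 ≈ -0.076177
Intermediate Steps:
N(p) = 3*p
P(z) = z² - z
n(T) = (3 + T)/(-3 + T) (n(T) = (T + 3*1)/(-3 + T) = (T + 3)/(-3 + T) = (3 + T)/(-3 + T))
(110*n(P(-2)))/(-4332) = (110*((3 - 2*(-1 - 2))/(-3 - 2*(-1 - 2))))/(-4332) = (110*((3 - 2*(-3))/(-3 - 2*(-3))))*(-1/4332) = (110*((3 + 6)/(-3 + 6)))*(-1/4332) = (110*(9/3))*(-1/4332) = (110*((⅓)*9))*(-1/4332) = (110*3)*(-1/4332) = 330*(-1/4332) = -55/722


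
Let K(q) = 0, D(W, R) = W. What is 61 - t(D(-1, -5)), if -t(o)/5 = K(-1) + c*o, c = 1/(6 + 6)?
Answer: 727/12 ≈ 60.583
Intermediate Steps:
c = 1/12 ≈ 0.083333
t(o) = -5*o/12 (t(o) = -5*(0 + o/12) = -5*o/12)
61 - t(D(-1, -5)) = 61 - (-5)*(-1)/12 = 61 - 1*5/12 = 61 - 5/12 = 727/12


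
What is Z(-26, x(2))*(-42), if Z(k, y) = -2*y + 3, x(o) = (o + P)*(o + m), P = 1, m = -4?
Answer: -630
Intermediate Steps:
x(o) = (1 + o)*(-4 + o) (x(o) = (o + 1)*(o - 4) = (1 + o)*(-4 + o))
Z(k, y) = 3 - 2*y
Z(-26, x(2))*(-42) = (3 - 2*(-4 + 2² - 3*2))*(-42) = (3 - 2*(-4 + 4 - 6))*(-42) = (3 - 2*(-6))*(-42) = (3 + 12)*(-42) = 15*(-42) = -630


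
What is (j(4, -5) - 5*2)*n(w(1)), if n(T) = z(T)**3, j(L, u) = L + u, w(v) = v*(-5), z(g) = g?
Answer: 1375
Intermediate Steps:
w(v) = -5*v
n(T) = T**3
(j(4, -5) - 5*2)*n(w(1)) = ((4 - 5) - 5*2)*(-5*1)**3 = (-1 - 10)*(-5)**3 = -11*(-125) = 1375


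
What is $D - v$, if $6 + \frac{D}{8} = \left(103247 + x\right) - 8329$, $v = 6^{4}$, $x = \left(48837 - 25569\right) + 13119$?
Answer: $1049096$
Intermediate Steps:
$x = 36387$ ($x = 23268 + 13119 = 36387$)
$v = 1296$
$D = 1050392$ ($D = -48 + 8 \left(\left(103247 + 36387\right) - 8329\right) = -48 + 8 \left(139634 - 8329\right) = -48 + 8 \cdot 131305 = -48 + 1050440 = 1050392$)
$D - v = 1050392 - 1296 = 1049096$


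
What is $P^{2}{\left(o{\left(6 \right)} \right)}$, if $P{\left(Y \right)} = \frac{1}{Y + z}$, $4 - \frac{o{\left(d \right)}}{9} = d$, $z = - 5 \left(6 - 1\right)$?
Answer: $\frac{1}{1849} \approx 0.00054083$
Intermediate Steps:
$z = -25$ ($z = \left(-5\right) 5 = -25$)
$o{\left(d \right)} = 36 - 9 d$
$P{\left(Y \right)} = \frac{1}{-25 + Y}$ ($P{\left(Y \right)} = \frac{1}{Y - 25} = \frac{1}{-25 + Y}$)
$P^{2}{\left(o{\left(6 \right)} \right)} = \left(\frac{1}{-25 + \left(36 - 54\right)}\right)^{2} = \left(\frac{1}{-25 - 18}\right)^{2} = \left(\frac{1}{-43}\right)^{2} = \left(- \frac{1}{43}\right)^{2} = \frac{1}{1849}$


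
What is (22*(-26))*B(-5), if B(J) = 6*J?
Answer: 17160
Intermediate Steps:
(22*(-26))*B(-5) = (22*(-26))*(6*(-5)) = -572*(-30) = 17160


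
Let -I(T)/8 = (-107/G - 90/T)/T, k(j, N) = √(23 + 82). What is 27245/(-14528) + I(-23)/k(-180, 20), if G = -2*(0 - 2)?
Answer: -27245/14528 - 4202*√105/55545 ≈ -2.6505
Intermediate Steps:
G = 4 (G = -2*(-2) = 4)
k(j, N) = √105
I(T) = -8*(-107/4 - 90/T)/T
27245/(-14528) + I(-23)/k(-180, 20) = 27245/(-14528) + (2*(360 + 107*(-23))/(-23)²)/(√105) = 27245*(-1/14528) + (2*(1/529)*(360 - 2461))*(√105/105) = -27245/14528 + (2*(1/529)*(-2101))*(√105/105) = -27245/14528 - 4202*√105/55545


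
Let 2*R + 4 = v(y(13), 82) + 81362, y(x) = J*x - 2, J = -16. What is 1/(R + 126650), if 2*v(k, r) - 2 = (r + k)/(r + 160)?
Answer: 242/40493707 ≈ 5.9762e-6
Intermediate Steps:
y(x) = -2 - 16*x (y(x) = -16*x - 2 = -2 - 16*x)
v(k, r) = 1 + (k + r)/(2*(160 + r)) (v(k, r) = 1 + ((r + k)/(r + 160))/2 = 1 + ((k + r)/(160 + r))/2 = 1 + (k + r)/(2*(160 + r)))
R = 9844407/242 (R = -2 + ((320 + (-2 - 16*13) + 3*82)/(2*(160 + 82)) + 81362)/2 = -2 + ((1/2)*(320 + (-2 - 208) + 246)/242 + 81362)/2 = -2 + ((1/2)*(1/242)*(320 - 210 + 246) + 81362)/2 = -2 + ((1/2)*(1/242)*356 + 81362)/2 = -2 + (89/121 + 81362)/2 = -2 + (1/2)*(9844891/121) = -2 + 9844891/242 = 9844407/242 ≈ 40679.)
1/(R + 126650) = 1/(9844407/242 + 126650) = 1/(40493707/242) = 242/40493707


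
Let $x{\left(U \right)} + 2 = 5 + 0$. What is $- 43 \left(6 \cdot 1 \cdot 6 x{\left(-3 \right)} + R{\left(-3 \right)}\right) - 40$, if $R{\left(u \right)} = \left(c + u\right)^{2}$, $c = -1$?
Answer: $-5372$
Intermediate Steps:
$R{\left(u \right)} = \left(-1 + u\right)^{2}$
$x{\left(U \right)} = 3$ ($x{\left(U \right)} = -2 + \left(5 + 0\right) = -2 + 5 = 3$)
$- 43 \left(6 \cdot 1 \cdot 6 x{\left(-3 \right)} + R{\left(-3 \right)}\right) - 40 = - 43 \left(6 \cdot 1 \cdot 6 \cdot 3 + \left(-1 - 3\right)^{2}\right) - 40 = - 43 \left(6 \cdot 6 \cdot 3 + \left(-4\right)^{2}\right) - 40 = - 43 \left(36 \cdot 3 + 16\right) - 40 = - 43 \left(108 + 16\right) - 40 = \left(-43\right) 124 - 40 = -5332 - 40 = -5372$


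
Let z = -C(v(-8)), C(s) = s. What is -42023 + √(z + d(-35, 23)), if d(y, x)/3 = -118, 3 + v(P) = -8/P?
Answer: -42023 + 4*I*√22 ≈ -42023.0 + 18.762*I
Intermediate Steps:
v(P) = -3 - 8/P
d(y, x) = -354 (d(y, x) = 3*(-118) = -354)
z = 2 (z = -(-3 - 8/(-8)) = -(-3 - 8*(-⅛)) = -(-3 + 1) = -1*(-2) = 2)
-42023 + √(z + d(-35, 23)) = -42023 + √(2 - 354) = -42023 + √(-352) = -42023 + 4*I*√22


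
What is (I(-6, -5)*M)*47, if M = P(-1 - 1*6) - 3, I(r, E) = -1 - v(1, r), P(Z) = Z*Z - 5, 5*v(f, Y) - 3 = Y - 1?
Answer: -1927/5 ≈ -385.40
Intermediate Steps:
v(f, Y) = ⅖ + Y/5 (v(f, Y) = ⅗ + (Y - 1)/5 = ⅗ + (-1 + Y)/5 = ⅗ + (-⅕ + Y/5) = ⅖ + Y/5)
P(Z) = -5 + Z² (P(Z) = Z² - 5 = -5 + Z²)
I(r, E) = -7/5 - r/5 (I(r, E) = -1 - (⅖ + r/5) = -1 + (-⅖ - r/5) = -7/5 - r/5)
M = 41 (M = (-5 + (-1 - 1*6)²) - 3 = (-5 + (-1 - 6)²) - 3 = (-5 + (-7)²) - 3 = (-5 + 49) - 3 = 44 - 3 = 41)
(I(-6, -5)*M)*47 = ((-7/5 - ⅕*(-6))*41)*47 = ((-7/5 + 6/5)*41)*47 = -⅕*41*47 = -41/5*47 = -1927/5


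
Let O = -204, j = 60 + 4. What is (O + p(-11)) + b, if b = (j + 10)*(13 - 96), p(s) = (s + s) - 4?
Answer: -6372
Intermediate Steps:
j = 64
p(s) = -4 + 2*s (p(s) = 2*s - 4 = -4 + 2*s)
b = -6142 (b = (64 + 10)*(13 - 96) = 74*(-83) = -6142)
(O + p(-11)) + b = (-204 + (-4 + 2*(-11))) - 6142 = (-204 + (-4 - 22)) - 6142 = (-204 - 26) - 6142 = -230 - 6142 = -6372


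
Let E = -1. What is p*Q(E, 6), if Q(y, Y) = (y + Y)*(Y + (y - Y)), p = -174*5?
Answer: 4350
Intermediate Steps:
p = -870
Q(y, Y) = y*(Y + y) (Q(y, Y) = (Y + y)*y = y*(Y + y))
p*Q(E, 6) = -(-870)*(6 - 1) = -(-870)*5 = -870*(-5) = 4350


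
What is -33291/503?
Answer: -33291/503 ≈ -66.185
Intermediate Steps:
-33291/503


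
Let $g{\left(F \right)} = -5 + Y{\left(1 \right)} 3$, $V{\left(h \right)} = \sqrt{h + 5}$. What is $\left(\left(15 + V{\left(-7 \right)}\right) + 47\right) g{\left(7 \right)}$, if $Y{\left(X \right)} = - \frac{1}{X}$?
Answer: $-496 - 8 i \sqrt{2} \approx -496.0 - 11.314 i$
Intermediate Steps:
$V{\left(h \right)} = \sqrt{5 + h}$
$g{\left(F \right)} = -8$ ($g{\left(F \right)} = -5 + - 1^{-1} \cdot 3 = -5 + \left(-1\right) 1 \cdot 3 = -5 - 3 = -8$)
$\left(\left(15 + V{\left(-7 \right)}\right) + 47\right) g{\left(7 \right)} = \left(\left(15 + \sqrt{5 - 7}\right) + 47\right) \left(-8\right) = \left(\left(15 + \sqrt{-2}\right) + 47\right) \left(-8\right) = \left(\left(15 + i \sqrt{2}\right) + 47\right) \left(-8\right) = \left(62 + i \sqrt{2}\right) \left(-8\right) = -496 - 8 i \sqrt{2}$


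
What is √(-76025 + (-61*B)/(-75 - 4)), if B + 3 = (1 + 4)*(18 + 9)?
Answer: I*√473835917/79 ≈ 275.54*I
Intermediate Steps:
B = 132 (B = -3 + (1 + 4)*(18 + 9) = -3 + 5*27 = -3 + 135 = 132)
√(-76025 + (-61*B)/(-75 - 4)) = √(-76025 + (-61*132)/(-75 - 4)) = √(-76025 - 8052/(-79)) = √(-76025 - 8052*(-1/79)) = √(-76025 + 8052/79) = √(-5997923/79) = I*√473835917/79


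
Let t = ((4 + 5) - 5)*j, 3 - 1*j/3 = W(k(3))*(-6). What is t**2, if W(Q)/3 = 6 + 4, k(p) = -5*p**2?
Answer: 4822416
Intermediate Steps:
W(Q) = 30 (W(Q) = 3*(6 + 4) = 3*10 = 30)
j = 549 (j = 9 - 90*(-6) = 9 - 3*(-180) = 9 + 540 = 549)
t = 2196 (t = ((4 + 5) - 5)*549 = (9 - 5)*549 = 4*549 = 2196)
t**2 = 2196**2 = 4822416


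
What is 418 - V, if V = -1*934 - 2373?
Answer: 3725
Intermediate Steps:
V = -3307 (V = -934 - 2373 = -3307)
418 - V = 418 - 1*(-3307) = 418 + 3307 = 3725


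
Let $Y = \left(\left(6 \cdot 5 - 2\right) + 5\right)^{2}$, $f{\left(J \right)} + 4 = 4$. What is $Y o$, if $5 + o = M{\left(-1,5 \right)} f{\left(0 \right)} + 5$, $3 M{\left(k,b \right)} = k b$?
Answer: $0$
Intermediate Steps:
$f{\left(J \right)} = 0$ ($f{\left(J \right)} = -4 + 4 = 0$)
$M{\left(k,b \right)} = \frac{b k}{3}$ ($M{\left(k,b \right)} = \frac{k b}{3} = \frac{b k}{3}$)
$o = 0$ ($o = -5 + \left(\frac{1}{3} \cdot 5 \left(-1\right) 0 + 5\right) = -5 + \left(\left(- \frac{5}{3}\right) 0 + 5\right) = -5 + \left(0 + 5\right) = -5 + 5 = 0$)
$Y = 1089$ ($Y = \left(\left(30 - 2\right) + 5\right)^{2} = \left(28 + 5\right)^{2} = 33^{2} = 1089$)
$Y o = 1089 \cdot 0 = 0$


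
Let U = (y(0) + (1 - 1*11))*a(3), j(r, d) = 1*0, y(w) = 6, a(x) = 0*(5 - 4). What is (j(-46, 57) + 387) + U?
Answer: 387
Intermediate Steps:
a(x) = 0 (a(x) = 0*1 = 0)
j(r, d) = 0
U = 0 (U = (6 + (1 - 1*11))*0 = (6 + (1 - 11))*0 = (6 - 10)*0 = -4*0 = 0)
(j(-46, 57) + 387) + U = (0 + 387) + 0 = 387 + 0 = 387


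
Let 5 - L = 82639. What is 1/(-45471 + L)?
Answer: -1/128105 ≈ -7.8061e-6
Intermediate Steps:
L = -82634 (L = 5 - 1*82639 = 5 - 82639 = -82634)
1/(-45471 + L) = 1/(-45471 - 82634) = 1/(-128105) = -1/128105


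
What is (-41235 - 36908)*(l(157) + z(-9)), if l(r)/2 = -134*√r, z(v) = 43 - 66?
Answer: 1797289 + 20942324*√157 ≈ 2.6420e+8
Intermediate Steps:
z(v) = -23
l(r) = -268*√r (l(r) = 2*(-134*√r) = -268*√r)
(-41235 - 36908)*(l(157) + z(-9)) = (-41235 - 36908)*(-268*√157 - 23) = -78143*(-23 - 268*√157) = 1797289 + 20942324*√157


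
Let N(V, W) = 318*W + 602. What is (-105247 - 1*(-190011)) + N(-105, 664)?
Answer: 296518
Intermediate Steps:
N(V, W) = 602 + 318*W
(-105247 - 1*(-190011)) + N(-105, 664) = (-105247 - 1*(-190011)) + (602 + 318*664) = (-105247 + 190011) + (602 + 211152) = 84764 + 211754 = 296518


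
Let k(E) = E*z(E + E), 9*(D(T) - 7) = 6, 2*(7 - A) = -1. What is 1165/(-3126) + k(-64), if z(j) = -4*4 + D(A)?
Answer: 555345/1042 ≈ 532.96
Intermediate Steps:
A = 15/2 (A = 7 - 1/2*(-1) = 7 + 1/2 = 15/2 ≈ 7.5000)
D(T) = 23/3 (D(T) = 7 + (1/9)*6 = 7 + 2/3 = 23/3)
z(j) = -25/3 (z(j) = -4*4 + 23/3 = -16 + 23/3 = -25/3)
k(E) = -25*E/3 (k(E) = E*(-25/3) = -25*E/3)
1165/(-3126) + k(-64) = 1165/(-3126) - 25/3*(-64) = 1165*(-1/3126) + 1600/3 = -1165/3126 + 1600/3 = 555345/1042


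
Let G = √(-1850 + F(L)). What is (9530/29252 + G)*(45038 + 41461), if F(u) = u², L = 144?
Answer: 412167735/14626 + 86499*√18886 ≈ 1.1915e+7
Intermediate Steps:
G = √18886 (G = √(-1850 + 144²) = √(-1850 + 20736) = √18886 ≈ 137.43)
(9530/29252 + G)*(45038 + 41461) = (9530/29252 + √18886)*(45038 + 41461) = (9530*(1/29252) + √18886)*86499 = (4765/14626 + √18886)*86499 = 412167735/14626 + 86499*√18886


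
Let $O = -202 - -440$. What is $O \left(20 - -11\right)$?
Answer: $7378$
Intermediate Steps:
$O = 238$ ($O = -202 + 440 = 238$)
$O \left(20 - -11\right) = 238 \left(20 - -11\right) = 238 \left(20 + 11\right) = 238 \cdot 31 = 7378$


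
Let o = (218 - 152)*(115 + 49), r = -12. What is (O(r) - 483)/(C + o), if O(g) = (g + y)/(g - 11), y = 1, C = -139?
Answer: -11098/245755 ≈ -0.045159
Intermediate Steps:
O(g) = (1 + g)/(-11 + g) (O(g) = (g + 1)/(g - 11) = (1 + g)/(-11 + g))
o = 10824 (o = 66*164 = 10824)
(O(r) - 483)/(C + o) = ((1 - 12)/(-11 - 12) - 483)/(-139 + 10824) = (-11/(-23) - 483)/10685 = (-1/23*(-11) - 483)*(1/10685) = (11/23 - 483)*(1/10685) = -11098/23*1/10685 = -11098/245755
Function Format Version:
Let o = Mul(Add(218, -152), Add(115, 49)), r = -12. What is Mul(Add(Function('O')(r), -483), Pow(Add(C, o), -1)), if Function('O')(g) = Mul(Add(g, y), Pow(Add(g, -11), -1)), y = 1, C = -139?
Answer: Rational(-11098, 245755) ≈ -0.045159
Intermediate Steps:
Function('O')(g) = Mul(Pow(Add(-11, g), -1), Add(1, g)) (Function('O')(g) = Mul(Add(g, 1), Pow(Add(g, -11), -1)) = Mul(Add(1, g), Pow(Add(-11, g), -1)) = Mul(Pow(Add(-11, g), -1), Add(1, g)))
o = 10824 (o = Mul(66, 164) = 10824)
Mul(Add(Function('O')(r), -483), Pow(Add(C, o), -1)) = Mul(Add(Mul(Pow(Add(-11, -12), -1), Add(1, -12)), -483), Pow(Add(-139, 10824), -1)) = Mul(Add(Mul(Pow(-23, -1), -11), -483), Pow(10685, -1)) = Mul(Add(Mul(Rational(-1, 23), -11), -483), Rational(1, 10685)) = Mul(Add(Rational(11, 23), -483), Rational(1, 10685)) = Mul(Rational(-11098, 23), Rational(1, 10685)) = Rational(-11098, 245755)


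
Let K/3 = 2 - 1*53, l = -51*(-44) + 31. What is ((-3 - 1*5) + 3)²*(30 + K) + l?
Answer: -800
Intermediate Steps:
l = 2275 (l = 2244 + 31 = 2275)
K = -153 (K = 3*(2 - 1*53) = 3*(2 - 53) = 3*(-51) = -153)
((-3 - 1*5) + 3)²*(30 + K) + l = ((-3 - 1*5) + 3)²*(30 - 153) + 2275 = ((-3 - 5) + 3)²*(-123) + 2275 = (-8 + 3)²*(-123) + 2275 = (-5)²*(-123) + 2275 = 25*(-123) + 2275 = -3075 + 2275 = -800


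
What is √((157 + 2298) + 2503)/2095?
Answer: √4958/2095 ≈ 0.033610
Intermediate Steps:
√((157 + 2298) + 2503)/2095 = √(2455 + 2503)*(1/2095) = √4958*(1/2095) = √4958/2095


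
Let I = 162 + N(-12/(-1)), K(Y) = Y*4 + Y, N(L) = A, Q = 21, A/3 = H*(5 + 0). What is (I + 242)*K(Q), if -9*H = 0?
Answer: 42420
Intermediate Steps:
H = 0 (H = -⅑*0 = 0)
A = 0 (A = 3*(0*(5 + 0)) = 3*(0*5) = 3*0 = 0)
N(L) = 0
K(Y) = 5*Y (K(Y) = 4*Y + Y = 5*Y)
I = 162 (I = 162 + 0 = 162)
(I + 242)*K(Q) = (162 + 242)*(5*21) = 404*105 = 42420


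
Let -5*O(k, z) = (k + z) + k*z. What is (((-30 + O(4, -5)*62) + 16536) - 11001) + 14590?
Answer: 101777/5 ≈ 20355.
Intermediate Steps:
O(k, z) = -k/5 - z/5 - k*z/5 (O(k, z) = -((k + z) + k*z)/5 = -(k + z + k*z)/5 = -k/5 - z/5 - k*z/5)
(((-30 + O(4, -5)*62) + 16536) - 11001) + 14590 = (((-30 + (-⅕*4 - ⅕*(-5) - ⅕*4*(-5))*62) + 16536) - 11001) + 14590 = (((-30 + (-⅘ + 1 + 4)*62) + 16536) - 11001) + 14590 = (((-30 + (21/5)*62) + 16536) - 11001) + 14590 = (((-30 + 1302/5) + 16536) - 11001) + 14590 = ((1152/5 + 16536) - 11001) + 14590 = (83832/5 - 11001) + 14590 = 28827/5 + 14590 = 101777/5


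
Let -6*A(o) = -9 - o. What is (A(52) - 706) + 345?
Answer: -2105/6 ≈ -350.83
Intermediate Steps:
A(o) = 3/2 + o/6 (A(o) = -(-9 - o)/6 = 3/2 + o/6)
(A(52) - 706) + 345 = ((3/2 + (⅙)*52) - 706) + 345 = ((3/2 + 26/3) - 706) + 345 = (61/6 - 706) + 345 = -4175/6 + 345 = -2105/6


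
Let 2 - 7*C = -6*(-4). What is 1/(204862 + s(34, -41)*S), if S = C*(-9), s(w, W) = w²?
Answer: 7/1662922 ≈ 4.2095e-6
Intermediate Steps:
C = -22/7 (C = 2/7 - (-6)*(-4)/7 = 2/7 - ⅐*24 = 2/7 - 24/7 = -22/7 ≈ -3.1429)
S = 198/7 (S = -22/7*(-9) = 198/7 ≈ 28.286)
1/(204862 + s(34, -41)*S) = 1/(204862 + 34²*(198/7)) = 1/(204862 + 1156*(198/7)) = 1/(204862 + 228888/7) = 1/(1662922/7) = 7/1662922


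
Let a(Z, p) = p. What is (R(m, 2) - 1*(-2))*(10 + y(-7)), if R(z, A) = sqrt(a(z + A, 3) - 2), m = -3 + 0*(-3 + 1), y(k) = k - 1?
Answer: 6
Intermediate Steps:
y(k) = -1 + k
m = -3 (m = -3 + 0*(-2) = -3 + 0 = -3)
R(z, A) = 1 (R(z, A) = sqrt(3 - 2) = sqrt(1) = 1)
(R(m, 2) - 1*(-2))*(10 + y(-7)) = (1 - 1*(-2))*(10 + (-1 - 7)) = (1 + 2)*(10 - 8) = 3*2 = 6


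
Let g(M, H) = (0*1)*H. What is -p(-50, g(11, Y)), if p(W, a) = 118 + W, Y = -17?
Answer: -68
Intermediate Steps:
g(M, H) = 0 (g(M, H) = 0*H = 0)
-p(-50, g(11, Y)) = -(118 - 50) = -1*68 = -68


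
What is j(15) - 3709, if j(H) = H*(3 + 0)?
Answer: -3664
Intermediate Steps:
j(H) = 3*H (j(H) = H*3 = 3*H)
j(15) - 3709 = 3*15 - 3709 = 45 - 3709 = -3664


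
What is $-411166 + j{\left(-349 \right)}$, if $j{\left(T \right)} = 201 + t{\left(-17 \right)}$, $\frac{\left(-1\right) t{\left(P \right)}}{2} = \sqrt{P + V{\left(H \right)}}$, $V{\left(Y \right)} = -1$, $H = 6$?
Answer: $-410965 - 6 i \sqrt{2} \approx -4.1097 \cdot 10^{5} - 8.4853 i$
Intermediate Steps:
$t{\left(P \right)} = - 2 \sqrt{-1 + P}$ ($t{\left(P \right)} = - 2 \sqrt{P - 1} = - 2 \sqrt{-1 + P}$)
$j{\left(T \right)} = 201 - 6 i \sqrt{2}$ ($j{\left(T \right)} = 201 - 2 \sqrt{-1 - 17} = 201 - 2 \sqrt{-18} = 201 - 2 \cdot 3 i \sqrt{2} = 201 - 6 i \sqrt{2}$)
$-411166 + j{\left(-349 \right)} = -411166 + \left(201 - 6 i \sqrt{2}\right) = -410965 - 6 i \sqrt{2}$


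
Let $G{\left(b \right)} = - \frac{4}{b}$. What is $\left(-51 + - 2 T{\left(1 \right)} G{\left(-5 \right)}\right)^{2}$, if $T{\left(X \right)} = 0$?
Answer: $2601$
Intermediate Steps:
$\left(-51 + - 2 T{\left(1 \right)} G{\left(-5 \right)}\right)^{2} = \left(-51 + \left(-2\right) 0 \left(- \frac{4}{-5}\right)\right)^{2} = \left(-51 + 0 \left(\left(-4\right) \left(- \frac{1}{5}\right)\right)\right)^{2} = \left(-51 + 0 \cdot \frac{4}{5}\right)^{2} = \left(-51 + 0\right)^{2} = \left(-51\right)^{2} = 2601$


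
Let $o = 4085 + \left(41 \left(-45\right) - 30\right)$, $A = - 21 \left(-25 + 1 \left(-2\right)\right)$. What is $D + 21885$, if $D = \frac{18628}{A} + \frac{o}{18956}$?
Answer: $\frac{16826820247}{767718} \approx 21918.0$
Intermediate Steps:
$A = 567$ ($A = - 21 \left(-25 - 2\right) = \left(-21\right) \left(-27\right) = 567$)
$o = 2210$ ($o = 4085 - 1875 = 2210$)
$D = \frac{25311817}{767718}$ ($D = \frac{18628}{567} + \frac{2210}{18956} = 18628 \cdot \frac{1}{567} + 2210 \cdot \frac{1}{18956} = \frac{18628}{567} + \frac{1105}{9478} = \frac{25311817}{767718} \approx 32.97$)
$D + 21885 = \frac{25311817}{767718} + 21885 = \frac{16826820247}{767718}$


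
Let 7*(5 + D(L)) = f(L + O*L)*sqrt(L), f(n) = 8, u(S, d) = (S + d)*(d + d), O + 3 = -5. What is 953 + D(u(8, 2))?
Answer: 948 + 16*sqrt(10)/7 ≈ 955.23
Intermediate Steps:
O = -8 (O = -3 - 5 = -8)
u(S, d) = 2*d*(S + d) (u(S, d) = (S + d)*(2*d) = 2*d*(S + d))
D(L) = -5 + 8*sqrt(L)/7 (D(L) = -5 + (8*sqrt(L))/7 = -5 + 8*sqrt(L)/7)
953 + D(u(8, 2)) = 953 + (-5 + 8*sqrt(2*2*(8 + 2))/7) = 953 + (-5 + 8*sqrt(2*2*10)/7) = 953 + (-5 + 8*sqrt(40)/7) = 953 + (-5 + 8*(2*sqrt(10))/7) = 953 + (-5 + 16*sqrt(10)/7) = 948 + 16*sqrt(10)/7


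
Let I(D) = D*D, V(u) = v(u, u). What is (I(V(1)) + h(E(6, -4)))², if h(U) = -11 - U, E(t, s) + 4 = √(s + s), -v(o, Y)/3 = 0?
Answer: 41 + 28*I*√2 ≈ 41.0 + 39.598*I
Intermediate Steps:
v(o, Y) = 0 (v(o, Y) = -3*0 = 0)
E(t, s) = -4 + √2*√s (E(t, s) = -4 + √(s + s) = -4 + √(2*s) = -4 + √2*√s)
V(u) = 0
I(D) = D²
(I(V(1)) + h(E(6, -4)))² = (0² + (-11 - (-4 + √2*√(-4))))² = (0 + (-11 - (-4 + √2*(2*I))))² = (0 + (-11 - (-4 + 2*I*√2)))² = (0 + (-11 + (4 - 2*I*√2)))² = (0 + (-7 - 2*I*√2))² = (-7 - 2*I*√2)²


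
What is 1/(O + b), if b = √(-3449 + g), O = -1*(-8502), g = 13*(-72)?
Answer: 8502/72288389 - I*√4385/72288389 ≈ 0.00011761 - 9.1604e-7*I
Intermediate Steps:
g = -936
O = 8502
b = I*√4385 (b = √(-3449 - 936) = √(-4385) = I*√4385 ≈ 66.219*I)
1/(O + b) = 1/(8502 + I*√4385)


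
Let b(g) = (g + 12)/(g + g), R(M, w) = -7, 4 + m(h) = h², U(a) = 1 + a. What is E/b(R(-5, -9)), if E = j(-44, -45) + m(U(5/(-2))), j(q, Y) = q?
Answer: 1281/10 ≈ 128.10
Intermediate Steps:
m(h) = -4 + h²
b(g) = (12 + g)/(2*g) (b(g) = (12 + g)/((2*g)) = (12 + g)*(1/(2*g)) = (12 + g)/(2*g))
E = -183/4 (E = -44 + (-4 + (1 + 5/(-2))²) = -44 + (-4 + (1 + 5*(-½))²) = -44 + (-4 + (1 - 5/2)²) = -44 + (-4 + (-3/2)²) = -44 + (-4 + 9/4) = -44 - 7/4 = -183/4 ≈ -45.750)
E/b(R(-5, -9)) = -183*(-14/(12 - 7))/4 = -183/(4*((½)*(-⅐)*5)) = -183/(4*(-5/14)) = -183/4*(-14/5) = 1281/10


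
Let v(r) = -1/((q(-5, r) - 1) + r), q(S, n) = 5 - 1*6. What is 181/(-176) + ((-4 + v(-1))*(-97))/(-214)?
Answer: -151997/56496 ≈ -2.6904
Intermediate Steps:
q(S, n) = -1 (q(S, n) = 5 - 6 = -1)
v(r) = -1/(-2 + r) (v(r) = -1/((-1 - 1) + r) = -1/(-2 + r))
181/(-176) + ((-4 + v(-1))*(-97))/(-214) = 181/(-176) + ((-4 - 1/(-2 - 1))*(-97))/(-214) = 181*(-1/176) + ((-4 - 1/(-3))*(-97))*(-1/214) = -181/176 + ((-4 - 1*(-1/3))*(-97))*(-1/214) = -181/176 + ((-4 + 1/3)*(-97))*(-1/214) = -181/176 - 11/3*(-97)*(-1/214) = -181/176 + (1067/3)*(-1/214) = -181/176 - 1067/642 = -151997/56496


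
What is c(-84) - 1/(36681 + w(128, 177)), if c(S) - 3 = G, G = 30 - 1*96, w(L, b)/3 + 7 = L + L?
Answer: -2357965/37428 ≈ -63.000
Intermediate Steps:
w(L, b) = -21 + 6*L (w(L, b) = -21 + 3*(L + L) = -21 + 3*(2*L) = -21 + 6*L)
G = -66 (G = 30 - 96 = -66)
c(S) = -63 (c(S) = 3 - 66 = -63)
c(-84) - 1/(36681 + w(128, 177)) = -63 - 1/(36681 + (-21 + 6*128)) = -63 - 1/(36681 + (-21 + 768)) = -63 - 1/(36681 + 747) = -63 - 1/37428 = -2357965/37428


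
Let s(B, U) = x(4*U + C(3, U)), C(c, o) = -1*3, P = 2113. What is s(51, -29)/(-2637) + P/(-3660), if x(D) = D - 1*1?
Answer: -190103/357460 ≈ -0.53182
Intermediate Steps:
C(c, o) = -3
x(D) = -1 + D (x(D) = D - 1 = -1 + D)
s(B, U) = -4 + 4*U (s(B, U) = -1 + (4*U - 3) = -1 + (-3 + 4*U) = -4 + 4*U)
s(51, -29)/(-2637) + P/(-3660) = (-4 + 4*(-29))/(-2637) + 2113/(-3660) = (-4 - 116)*(-1/2637) + 2113*(-1/3660) = -120*(-1/2637) - 2113/3660 = 40/879 - 2113/3660 = -190103/357460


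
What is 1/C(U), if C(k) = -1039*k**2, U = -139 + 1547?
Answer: -1/2059780096 ≈ -4.8549e-10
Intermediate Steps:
U = 1408
1/C(U) = 1/(-1039*1408**2) = 1/(-1039*1982464) = 1/(-2059780096) = -1/2059780096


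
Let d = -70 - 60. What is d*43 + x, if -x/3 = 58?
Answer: -5764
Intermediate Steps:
x = -174 (x = -3*58 = -174)
d = -130
d*43 + x = -130*43 - 174 = -5590 - 174 = -5764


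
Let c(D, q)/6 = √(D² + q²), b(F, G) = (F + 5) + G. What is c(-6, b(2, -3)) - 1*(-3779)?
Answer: 3779 + 12*√13 ≈ 3822.3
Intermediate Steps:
b(F, G) = 5 + F + G (b(F, G) = (5 + F) + G = 5 + F + G)
c(D, q) = 6*√(D² + q²)
c(-6, b(2, -3)) - 1*(-3779) = 6*√((-6)² + (5 + 2 - 3)²) - 1*(-3779) = 6*√(36 + 4²) + 3779 = 6*√(36 + 16) + 3779 = 6*√52 + 3779 = 6*(2*√13) + 3779 = 12*√13 + 3779 = 3779 + 12*√13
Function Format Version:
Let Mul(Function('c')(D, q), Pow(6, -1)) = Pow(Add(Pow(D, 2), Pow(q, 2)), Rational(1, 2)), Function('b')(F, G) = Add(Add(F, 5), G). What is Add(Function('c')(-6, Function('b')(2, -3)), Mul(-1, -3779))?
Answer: Add(3779, Mul(12, Pow(13, Rational(1, 2)))) ≈ 3822.3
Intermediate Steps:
Function('b')(F, G) = Add(5, F, G) (Function('b')(F, G) = Add(Add(5, F), G) = Add(5, F, G))
Function('c')(D, q) = Mul(6, Pow(Add(Pow(D, 2), Pow(q, 2)), Rational(1, 2)))
Add(Function('c')(-6, Function('b')(2, -3)), Mul(-1, -3779)) = Add(Mul(6, Pow(Add(Pow(-6, 2), Pow(Add(5, 2, -3), 2)), Rational(1, 2))), Mul(-1, -3779)) = Add(Mul(6, Pow(Add(36, Pow(4, 2)), Rational(1, 2))), 3779) = Add(Mul(6, Pow(Add(36, 16), Rational(1, 2))), 3779) = Add(Mul(6, Pow(52, Rational(1, 2))), 3779) = Add(Mul(6, Mul(2, Pow(13, Rational(1, 2)))), 3779) = Add(Mul(12, Pow(13, Rational(1, 2))), 3779) = Add(3779, Mul(12, Pow(13, Rational(1, 2))))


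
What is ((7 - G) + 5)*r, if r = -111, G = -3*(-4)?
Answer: 0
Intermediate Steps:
G = 12
((7 - G) + 5)*r = ((7 - 1*12) + 5)*(-111) = ((7 - 12) + 5)*(-111) = (-5 + 5)*(-111) = 0*(-111) = 0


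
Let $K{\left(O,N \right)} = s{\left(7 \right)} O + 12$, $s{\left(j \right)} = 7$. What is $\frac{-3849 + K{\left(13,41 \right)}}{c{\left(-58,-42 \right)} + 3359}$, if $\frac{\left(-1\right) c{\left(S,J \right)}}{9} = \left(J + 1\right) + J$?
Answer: $- \frac{1873}{2053} \approx -0.91232$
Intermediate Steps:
$K{\left(O,N \right)} = 12 + 7 O$ ($K{\left(O,N \right)} = 7 O + 12 = 12 + 7 O$)
$c{\left(S,J \right)} = -9 - 18 J$ ($c{\left(S,J \right)} = - 9 \left(\left(J + 1\right) + J\right) = - 9 \left(\left(1 + J\right) + J\right) = - 9 \left(1 + 2 J\right) = -9 - 18 J$)
$\frac{-3849 + K{\left(13,41 \right)}}{c{\left(-58,-42 \right)} + 3359} = \frac{-3849 + \left(12 + 7 \cdot 13\right)}{\left(-9 - -756\right) + 3359} = \frac{-3849 + \left(12 + 91\right)}{\left(-9 + 756\right) + 3359} = \frac{-3849 + 103}{747 + 3359} = - \frac{3746}{4106} = \left(-3746\right) \frac{1}{4106} = - \frac{1873}{2053}$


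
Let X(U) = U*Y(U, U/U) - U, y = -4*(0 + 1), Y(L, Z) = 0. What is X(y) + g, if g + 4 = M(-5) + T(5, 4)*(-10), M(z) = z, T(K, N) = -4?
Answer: 35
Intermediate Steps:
y = -4 (y = -4*1 = -4)
g = 31 (g = -4 + (-5 - 4*(-10)) = -4 + (-5 + 40) = -4 + 35 = 31)
X(U) = -U (X(U) = U*0 - U = 0 - U = -U)
X(y) + g = -1*(-4) + 31 = 4 + 31 = 35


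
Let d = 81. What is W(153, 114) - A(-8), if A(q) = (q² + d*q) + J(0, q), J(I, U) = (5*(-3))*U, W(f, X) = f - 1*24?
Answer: 593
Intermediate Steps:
W(f, X) = -24 + f (W(f, X) = f - 24 = -24 + f)
J(I, U) = -15*U
A(q) = q² + 66*q (A(q) = (q² + 81*q) - 15*q = q² + 66*q)
W(153, 114) - A(-8) = (-24 + 153) - (-8)*(66 - 8) = 129 - (-8)*58 = 129 - 1*(-464) = 129 + 464 = 593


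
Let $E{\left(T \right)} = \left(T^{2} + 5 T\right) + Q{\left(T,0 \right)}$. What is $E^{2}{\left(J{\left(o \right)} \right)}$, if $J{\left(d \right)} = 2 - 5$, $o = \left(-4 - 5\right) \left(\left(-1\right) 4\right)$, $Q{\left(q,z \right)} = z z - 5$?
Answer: $121$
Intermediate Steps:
$Q{\left(q,z \right)} = -5 + z^{2}$ ($Q{\left(q,z \right)} = z^{2} - 5 = -5 + z^{2}$)
$o = 36$ ($o = \left(-9\right) \left(-4\right) = 36$)
$J{\left(d \right)} = -3$ ($J{\left(d \right)} = 2 - 5 = -3$)
$E{\left(T \right)} = -5 + T^{2} + 5 T$ ($E{\left(T \right)} = \left(T^{2} + 5 T\right) - \left(5 - 0^{2}\right) = \left(T^{2} + 5 T\right) + \left(-5 + 0\right) = \left(T^{2} + 5 T\right) - 5 = -5 + T^{2} + 5 T$)
$E^{2}{\left(J{\left(o \right)} \right)} = \left(-5 + \left(-3\right)^{2} + 5 \left(-3\right)\right)^{2} = \left(-5 + 9 - 15\right)^{2} = \left(-11\right)^{2} = 121$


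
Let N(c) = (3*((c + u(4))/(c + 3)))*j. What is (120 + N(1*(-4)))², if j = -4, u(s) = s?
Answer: 14400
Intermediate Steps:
N(c) = -12*(4 + c)/(3 + c) (N(c) = (3*((c + 4)/(c + 3)))*(-4) = (3*((4 + c)/(3 + c)))*(-4) = (3*(4 + c)/(3 + c))*(-4) = -12*(4 + c)/(3 + c))
(120 + N(1*(-4)))² = (120 + 12*(-4 - (-4))/(3 + 1*(-4)))² = (120 + 12*(-4 - 1*(-4))/(3 - 4))² = (120 + 12*(-4 + 4)/(-1))² = (120 + 12*(-1)*0)² = (120 + 0)² = 120² = 14400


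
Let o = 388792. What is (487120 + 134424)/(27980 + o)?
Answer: 155386/104193 ≈ 1.4913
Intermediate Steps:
(487120 + 134424)/(27980 + o) = (487120 + 134424)/(27980 + 388792) = 621544/416772 = 621544*(1/416772) = 155386/104193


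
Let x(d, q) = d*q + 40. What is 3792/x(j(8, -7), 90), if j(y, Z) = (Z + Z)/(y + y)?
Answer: -15168/155 ≈ -97.858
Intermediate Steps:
j(y, Z) = Z/y (j(y, Z) = (2*Z)/((2*y)) = (2*Z)*(1/(2*y)) = Z/y)
x(d, q) = 40 + d*q
3792/x(j(8, -7), 90) = 3792/(40 - 7/8*90) = 3792/(40 - 315/4) = 3792/(-155/4) = 3792*(-4/155) = -15168/155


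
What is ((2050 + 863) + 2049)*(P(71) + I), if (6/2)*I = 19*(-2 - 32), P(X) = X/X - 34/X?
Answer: -75678770/71 ≈ -1.0659e+6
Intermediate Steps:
P(X) = 1 - 34/X
I = -646/3 (I = (19*(-2 - 32))/3 = (19*(-34))/3 = (⅓)*(-646) = -646/3 ≈ -215.33)
((2050 + 863) + 2049)*(P(71) + I) = ((2050 + 863) + 2049)*((-34 + 71)/71 - 646/3) = (2913 + 2049)*((1/71)*37 - 646/3) = 4962*(37/71 - 646/3) = 4962*(-45755/213) = -75678770/71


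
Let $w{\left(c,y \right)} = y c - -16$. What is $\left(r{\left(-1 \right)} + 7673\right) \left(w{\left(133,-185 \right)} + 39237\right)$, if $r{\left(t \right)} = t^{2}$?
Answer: $112408752$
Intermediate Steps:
$w{\left(c,y \right)} = 16 + c y$ ($w{\left(c,y \right)} = c y + 16 = 16 + c y$)
$\left(r{\left(-1 \right)} + 7673\right) \left(w{\left(133,-185 \right)} + 39237\right) = \left(\left(-1\right)^{2} + 7673\right) \left(\left(16 + 133 \left(-185\right)\right) + 39237\right) = \left(1 + 7673\right) \left(\left(16 - 24605\right) + 39237\right) = 7674 \left(-24589 + 39237\right) = 7674 \cdot 14648 = 112408752$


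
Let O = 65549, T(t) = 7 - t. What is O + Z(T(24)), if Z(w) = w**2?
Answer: 65838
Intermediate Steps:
O + Z(T(24)) = 65549 + (7 - 1*24)**2 = 65549 + (7 - 24)**2 = 65549 + (-17)**2 = 65549 + 289 = 65838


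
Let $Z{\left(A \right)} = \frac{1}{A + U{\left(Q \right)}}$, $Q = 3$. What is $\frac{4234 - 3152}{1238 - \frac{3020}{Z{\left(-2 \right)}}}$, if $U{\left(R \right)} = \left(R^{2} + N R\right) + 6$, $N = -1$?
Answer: $- \frac{541}{14481} \approx -0.037359$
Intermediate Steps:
$U{\left(R \right)} = 6 + R^{2} - R$ ($U{\left(R \right)} = \left(R^{2} - R\right) + 6 = 6 + R^{2} - R$)
$Z{\left(A \right)} = \frac{1}{12 + A}$ ($Z{\left(A \right)} = \frac{1}{A + \left(6 + 3^{2} - 3\right)} = \frac{1}{A + \left(6 + 9 - 3\right)} = \frac{1}{A + 12} = \frac{1}{12 + A}$)
$\frac{4234 - 3152}{1238 - \frac{3020}{Z{\left(-2 \right)}}} = \frac{4234 - 3152}{1238 - \frac{3020}{\frac{1}{12 - 2}}} = \frac{1082}{1238 - \frac{3020}{\frac{1}{10}}} = \frac{1082}{1238 - 3020 \frac{1}{\frac{1}{10}}} = \frac{1082}{1238 - 30200} = \frac{1082}{-28962} = 1082 \left(- \frac{1}{28962}\right) = - \frac{541}{14481}$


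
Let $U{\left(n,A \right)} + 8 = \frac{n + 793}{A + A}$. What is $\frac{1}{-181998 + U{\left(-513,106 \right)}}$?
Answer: $- \frac{53}{9646248} \approx -5.4944 \cdot 10^{-6}$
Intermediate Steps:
$U{\left(n,A \right)} = -8 + \frac{793 + n}{2 A}$ ($U{\left(n,A \right)} = -8 + \frac{n + 793}{A + A} = -8 + \frac{793 + n}{2 A}$)
$\frac{1}{-181998 + U{\left(-513,106 \right)}} = \frac{1}{-181998 + \frac{793 - 513 - 1696}{2 \cdot 106}} = \frac{1}{-181998 + \frac{1}{2} \cdot \frac{1}{106} \left(793 - 513 - 1696\right)} = \frac{1}{-181998 + \frac{1}{2} \cdot \frac{1}{106} \left(-1416\right)} = \frac{1}{-181998 - \frac{354}{53}} = \frac{1}{- \frac{9646248}{53}} = - \frac{53}{9646248}$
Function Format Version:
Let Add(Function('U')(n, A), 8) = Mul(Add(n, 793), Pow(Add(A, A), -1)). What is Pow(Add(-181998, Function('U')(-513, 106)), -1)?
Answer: Rational(-53, 9646248) ≈ -5.4944e-6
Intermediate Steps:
Function('U')(n, A) = Add(-8, Mul(Rational(1, 2), Pow(A, -1), Add(793, n))) (Function('U')(n, A) = Add(-8, Mul(Add(n, 793), Pow(Add(A, A), -1))) = Add(-8, Mul(Add(793, n), Pow(Mul(2, A), -1))) = Add(-8, Mul(Add(793, n), Mul(Rational(1, 2), Pow(A, -1)))) = Add(-8, Mul(Rational(1, 2), Pow(A, -1), Add(793, n))))
Pow(Add(-181998, Function('U')(-513, 106)), -1) = Pow(Add(-181998, Mul(Rational(1, 2), Pow(106, -1), Add(793, -513, Mul(-16, 106)))), -1) = Pow(Add(-181998, Mul(Rational(1, 2), Rational(1, 106), Add(793, -513, -1696))), -1) = Pow(Add(-181998, Mul(Rational(1, 2), Rational(1, 106), -1416)), -1) = Pow(Add(-181998, Rational(-354, 53)), -1) = Pow(Rational(-9646248, 53), -1) = Rational(-53, 9646248)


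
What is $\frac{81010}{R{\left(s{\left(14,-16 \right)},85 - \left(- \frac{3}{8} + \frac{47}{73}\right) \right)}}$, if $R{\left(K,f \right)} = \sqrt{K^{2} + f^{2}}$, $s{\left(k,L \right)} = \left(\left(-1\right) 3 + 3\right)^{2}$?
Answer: $\frac{47309840}{49483} \approx 956.08$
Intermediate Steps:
$s{\left(k,L \right)} = 0$ ($s{\left(k,L \right)} = \left(-3 + 3\right)^{2} = 0^{2} = 0$)
$\frac{81010}{R{\left(s{\left(14,-16 \right)},85 - \left(- \frac{3}{8} + \frac{47}{73}\right) \right)}} = \frac{81010}{\sqrt{0^{2} + \left(85 - \left(- \frac{3}{8} + \frac{47}{73}\right)\right)^{2}}} = \frac{81010}{\sqrt{0 + \left(85 - \frac{157}{584}\right)^{2}}} = \frac{81010}{\sqrt{0 + \left(\frac{49483}{584}\right)^{2}}} = \frac{81010}{\sqrt{0 + \frac{2448567289}{341056}}} = \frac{81010}{\sqrt{\frac{2448567289}{341056}}} = \frac{81010}{\frac{49483}{584}} = 81010 \cdot \frac{584}{49483} = \frac{47309840}{49483}$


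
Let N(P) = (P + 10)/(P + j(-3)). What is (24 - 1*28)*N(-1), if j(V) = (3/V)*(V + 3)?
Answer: 36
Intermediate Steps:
j(V) = 3*(3 + V)/V (j(V) = (3/V)*(3 + V) = 3*(3 + V)/V)
N(P) = (10 + P)/P (N(P) = (P + 10)/(P + (3 + 9/(-3))) = (10 + P)/(P + (3 + 9*(-⅓))) = (10 + P)/(P + (3 - 3)) = (10 + P)/(P + 0) = (10 + P)/P)
(24 - 1*28)*N(-1) = (24 - 1*28)*((10 - 1)/(-1)) = (24 - 28)*(-1*9) = -4*(-9) = 36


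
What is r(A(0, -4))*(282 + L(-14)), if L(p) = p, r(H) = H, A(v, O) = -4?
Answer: -1072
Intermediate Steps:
r(A(0, -4))*(282 + L(-14)) = -4*(282 - 14) = -4*268 = -1072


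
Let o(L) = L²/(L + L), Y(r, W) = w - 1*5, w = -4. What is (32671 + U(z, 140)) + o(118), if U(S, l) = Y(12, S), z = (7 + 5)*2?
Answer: 32721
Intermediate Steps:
z = 24 (z = 12*2 = 24)
Y(r, W) = -9 (Y(r, W) = -4 - 1*5 = -4 - 5 = -9)
o(L) = L/2 (o(L) = L²/((2*L)) = (1/(2*L))*L² = L/2)
U(S, l) = -9
(32671 + U(z, 140)) + o(118) = (32671 - 9) + (½)*118 = 32662 + 59 = 32721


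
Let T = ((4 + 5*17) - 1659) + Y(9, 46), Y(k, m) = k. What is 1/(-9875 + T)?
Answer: -1/11436 ≈ -8.7443e-5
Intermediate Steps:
T = -1561 (T = ((4 + 5*17) - 1659) + 9 = ((4 + 85) - 1659) + 9 = (89 - 1659) + 9 = -1570 + 9 = -1561)
1/(-9875 + T) = 1/(-9875 - 1561) = 1/(-11436) = -1/11436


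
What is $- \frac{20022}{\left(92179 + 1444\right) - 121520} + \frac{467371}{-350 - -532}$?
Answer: $\frac{4347297597}{1692418} \approx 2568.7$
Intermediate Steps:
$- \frac{20022}{\left(92179 + 1444\right) - 121520} + \frac{467371}{-350 - -532} = - \frac{20022}{93623 - 121520} + \frac{467371}{-350 + 532} = - \frac{20022}{-27897} + \frac{467371}{182} = \left(-20022\right) \left(- \frac{1}{27897}\right) + 467371 \cdot \frac{1}{182} = \frac{6674}{9299} + \frac{467371}{182} = \frac{4347297597}{1692418}$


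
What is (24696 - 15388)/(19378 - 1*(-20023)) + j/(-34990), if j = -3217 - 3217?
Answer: 289596477/689320495 ≈ 0.42012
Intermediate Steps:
j = -6434
(24696 - 15388)/(19378 - 1*(-20023)) + j/(-34990) = (24696 - 15388)/(19378 - 1*(-20023)) - 6434/(-34990) = 9308/(19378 + 20023) - 6434*(-1/34990) = 9308/39401 + 3217/17495 = 289596477/689320495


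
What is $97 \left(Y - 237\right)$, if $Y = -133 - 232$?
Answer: $-58394$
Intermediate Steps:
$Y = -365$
$97 \left(Y - 237\right) = 97 \left(-365 - 237\right) = 97 \left(-602\right) = -58394$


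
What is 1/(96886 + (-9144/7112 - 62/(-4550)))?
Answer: 2275/220412756 ≈ 1.0322e-5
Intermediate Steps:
1/(96886 + (-9144/7112 - 62/(-4550))) = 1/(96886 + (-9144*1/7112 - 62*(-1/4550))) = 1/(96886 + (-9/7 + 31/2275)) = 1/(96886 - 2894/2275) = 1/(220412756/2275) = 2275/220412756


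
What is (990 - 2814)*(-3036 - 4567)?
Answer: 13867872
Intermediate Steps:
(990 - 2814)*(-3036 - 4567) = -1824*(-7603) = 13867872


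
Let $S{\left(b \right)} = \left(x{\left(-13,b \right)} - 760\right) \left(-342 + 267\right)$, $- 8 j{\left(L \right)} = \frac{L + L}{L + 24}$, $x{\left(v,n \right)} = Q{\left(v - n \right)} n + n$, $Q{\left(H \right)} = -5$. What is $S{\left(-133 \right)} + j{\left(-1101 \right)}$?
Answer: $\frac{24555233}{1436} \approx 17100.0$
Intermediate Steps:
$x{\left(v,n \right)} = - 4 n$ ($x{\left(v,n \right)} = - 5 n + n = - 4 n$)
$j{\left(L \right)} = - \frac{L}{4 \left(24 + L\right)}$ ($j{\left(L \right)} = - \frac{\left(L + L\right) \frac{1}{L + 24}}{8} = - \frac{2 L \frac{1}{24 + L}}{8} = - \frac{L}{4 \left(24 + L\right)}$)
$S{\left(b \right)} = 57000 + 300 b$ ($S{\left(b \right)} = \left(- 4 b - 760\right) \left(-342 + 267\right) = \left(-760 - 4 b\right) \left(-75\right) = 57000 + 300 b$)
$S{\left(-133 \right)} + j{\left(-1101 \right)} = \left(57000 + 300 \left(-133\right)\right) - - \frac{1101}{96 + 4 \left(-1101\right)} = \left(57000 - 39900\right) - - \frac{1101}{96 - 4404} = 17100 - - \frac{1101}{-4308} = 17100 - \left(-1101\right) \left(- \frac{1}{4308}\right) = 17100 - \frac{367}{1436} = \frac{24555233}{1436}$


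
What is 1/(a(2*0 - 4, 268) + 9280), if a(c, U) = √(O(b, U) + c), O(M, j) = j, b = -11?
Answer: 1160/10764767 - √66/43059068 ≈ 0.00010757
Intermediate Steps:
a(c, U) = √(U + c)
1/(a(2*0 - 4, 268) + 9280) = 1/(√(268 + (2*0 - 4)) + 9280) = 1/(√(268 + (0 - 4)) + 9280) = 1/(√(268 - 4) + 9280) = 1/(√264 + 9280) = 1/(2*√66 + 9280) = 1/(9280 + 2*√66)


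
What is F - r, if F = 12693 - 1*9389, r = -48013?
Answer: 51317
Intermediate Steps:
F = 3304 (F = 12693 - 9389 = 3304)
F - r = 3304 - 1*(-48013) = 3304 + 48013 = 51317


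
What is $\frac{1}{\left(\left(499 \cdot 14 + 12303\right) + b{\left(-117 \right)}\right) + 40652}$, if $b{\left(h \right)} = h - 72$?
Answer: $\frac{1}{59752} \approx 1.6736 \cdot 10^{-5}$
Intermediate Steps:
$b{\left(h \right)} = -72 + h$
$\frac{1}{\left(\left(499 \cdot 14 + 12303\right) + b{\left(-117 \right)}\right) + 40652} = \frac{1}{\left(\left(499 \cdot 14 + 12303\right) - 189\right) + 40652} = \frac{1}{\left(\left(6986 + 12303\right) - 189\right) + 40652} = \frac{1}{\left(19289 - 189\right) + 40652} = \frac{1}{19100 + 40652} = \frac{1}{59752}$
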